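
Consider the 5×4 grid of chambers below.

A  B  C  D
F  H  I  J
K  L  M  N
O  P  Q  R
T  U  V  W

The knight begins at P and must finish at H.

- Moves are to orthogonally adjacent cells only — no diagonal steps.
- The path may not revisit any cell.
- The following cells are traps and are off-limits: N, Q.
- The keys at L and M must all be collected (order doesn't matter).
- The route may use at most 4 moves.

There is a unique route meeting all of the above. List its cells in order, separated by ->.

P -> L -> M -> I -> H

Any route must reach L and M and still end at H within 4 moves, so the order of the required stops is forced.
Route from P: up 1 to L, right 1 to M, up 1 to I, left 1 to H — 4 moves in all.
Check: all required cells visited; 4 ≤ 4 moves.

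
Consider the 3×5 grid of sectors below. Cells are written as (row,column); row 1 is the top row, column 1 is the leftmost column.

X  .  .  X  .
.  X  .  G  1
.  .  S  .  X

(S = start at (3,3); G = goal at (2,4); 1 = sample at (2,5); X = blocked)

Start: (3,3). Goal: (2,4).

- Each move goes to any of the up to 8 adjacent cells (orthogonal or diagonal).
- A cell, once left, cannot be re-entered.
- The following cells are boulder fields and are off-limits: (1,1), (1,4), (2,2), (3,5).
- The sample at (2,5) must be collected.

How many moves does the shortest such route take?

3

Any route passes through (2,5) somewhere between (3,3) and (2,4). Summing Chebyshev distances along the two legs ((3,3) → (2,5) → (2,4)) gives a lower bound of 2 + 1 = 3 moves.
A route of 3 moves achieves this: (3,3) → (3,4) → (2,5) → (2,4).
Since 3 matches the lower bound, it is optimal.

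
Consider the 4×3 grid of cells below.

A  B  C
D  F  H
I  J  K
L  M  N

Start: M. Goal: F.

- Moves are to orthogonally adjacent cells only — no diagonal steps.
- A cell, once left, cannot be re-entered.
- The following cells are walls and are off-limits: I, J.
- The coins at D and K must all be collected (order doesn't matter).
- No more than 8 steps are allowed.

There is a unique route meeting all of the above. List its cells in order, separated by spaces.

Any route must reach D and K and still end at F within 8 moves, so the order of the required stops is forced.
Route from M: right to N, 3× up (reaching C), 2× left (reaching A), down to D, right to F — 8 moves in all.
Check: all required cells visited; 8 ≤ 8 moves.

M N K H C B A D F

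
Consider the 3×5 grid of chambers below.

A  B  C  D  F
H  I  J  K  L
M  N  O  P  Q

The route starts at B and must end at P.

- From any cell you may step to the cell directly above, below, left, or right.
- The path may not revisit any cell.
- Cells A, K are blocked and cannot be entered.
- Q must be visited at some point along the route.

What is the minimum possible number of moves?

Any route passes through Q somewhere between B and P. Summing Manhattan distances along the two legs (B → Q → P) gives a lower bound of 5 + 1 = 6 moves.
A route of 6 moves achieves this: B → C → D → F → L → Q → P.
Since 6 matches the lower bound, it is optimal.

6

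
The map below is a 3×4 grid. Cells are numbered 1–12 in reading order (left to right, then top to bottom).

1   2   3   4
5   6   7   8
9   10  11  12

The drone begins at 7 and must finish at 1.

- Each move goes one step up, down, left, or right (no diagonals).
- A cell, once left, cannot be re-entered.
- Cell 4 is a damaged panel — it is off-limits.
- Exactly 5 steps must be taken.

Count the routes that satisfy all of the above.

5

Need simple routes of exactly 5 moves from 7 to 1 (Manhattan distance 3, so 1 moves are spent on a detour and 1 undoing it).
Enumerating: 7 3 2 6 5 1 | 7 11 10 6 2 1 | 7 11 10 6 5 1 | 7 11 10 9 5 1 | 7 6 10 9 5 1.
That gives 5 routes.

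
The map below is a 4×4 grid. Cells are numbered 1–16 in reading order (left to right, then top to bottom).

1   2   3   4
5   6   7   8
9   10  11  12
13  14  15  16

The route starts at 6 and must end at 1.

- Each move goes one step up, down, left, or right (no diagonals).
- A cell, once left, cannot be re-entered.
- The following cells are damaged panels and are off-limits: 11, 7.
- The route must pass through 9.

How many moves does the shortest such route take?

Any route passes through 9 somewhere between 6 and 1. Summing Manhattan distances along the two legs (6 → 9 → 1) gives a lower bound of 2 + 2 = 4 moves.
A route of 4 moves achieves this: 6 → 10 → 9 → 5 → 1.
Since 4 matches the lower bound, it is optimal.

4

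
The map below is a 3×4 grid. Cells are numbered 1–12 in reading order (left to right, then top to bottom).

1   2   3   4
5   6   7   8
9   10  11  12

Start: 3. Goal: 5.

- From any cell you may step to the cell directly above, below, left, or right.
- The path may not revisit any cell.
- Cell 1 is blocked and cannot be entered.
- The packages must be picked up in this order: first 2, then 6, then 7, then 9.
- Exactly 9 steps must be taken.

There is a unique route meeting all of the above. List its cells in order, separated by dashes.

The waypoints must appear in the order 2, 6, 7, 9, with no cell reused.
Route from 3: left 1 to 2, down 1 to 6, right 2 to 8, down 1 to 12, left 3 to 9, up 1 to 5 — 9 moves in all.
Check: order respected (2 at step 1, 6 at step 2, 7 at step 3, 9 at step 8); 9 moves as required.

3 - 2 - 6 - 7 - 8 - 12 - 11 - 10 - 9 - 5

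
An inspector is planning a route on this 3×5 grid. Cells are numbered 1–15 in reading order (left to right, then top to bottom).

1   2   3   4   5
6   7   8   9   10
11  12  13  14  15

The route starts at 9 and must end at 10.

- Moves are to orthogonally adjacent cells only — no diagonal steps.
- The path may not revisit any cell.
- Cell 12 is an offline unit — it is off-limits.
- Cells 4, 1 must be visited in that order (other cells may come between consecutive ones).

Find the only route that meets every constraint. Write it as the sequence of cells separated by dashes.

The waypoints must appear in the order 4, 1, with no cell reused.
Route from 9: up to 4, 3× left (reaching 1), down to 6, 2× right (reaching 8), down to 13, 2× right (reaching 15), up to 10 — 11 moves in all.
Check: order respected (4 at step 1, 1 at step 4).

9 - 4 - 3 - 2 - 1 - 6 - 7 - 8 - 13 - 14 - 15 - 10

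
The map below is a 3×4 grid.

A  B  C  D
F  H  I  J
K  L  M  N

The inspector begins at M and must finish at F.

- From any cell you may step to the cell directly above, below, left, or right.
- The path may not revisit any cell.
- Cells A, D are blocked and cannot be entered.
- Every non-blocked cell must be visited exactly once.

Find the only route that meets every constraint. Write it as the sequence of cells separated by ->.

Need to visit all 10 open cells exactly once, starting at M and ending at F.
Cell B has only two open neighbours (H and C), so the path must pass straight through it: one of those is the cell it's entered from and the other is where it exits.
Route from M: right 1 to N, up 1 to J, left 1 to I, up 1 to C, left 1 to B, down 2 to L, left 1 to K, up 1 to F — 9 moves in all.
Check: all 10 open cells covered.

M -> N -> J -> I -> C -> B -> H -> L -> K -> F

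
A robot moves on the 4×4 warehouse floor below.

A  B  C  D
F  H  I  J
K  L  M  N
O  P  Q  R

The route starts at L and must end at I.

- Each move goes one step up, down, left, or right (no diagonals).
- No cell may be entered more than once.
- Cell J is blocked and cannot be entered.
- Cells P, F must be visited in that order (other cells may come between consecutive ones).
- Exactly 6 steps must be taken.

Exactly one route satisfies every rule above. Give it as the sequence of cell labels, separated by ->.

L -> P -> O -> K -> F -> H -> I

The waypoints must appear in the order P, F, with no cell reused.
Route from L: down 1 to P, left 1 to O, up 2 to F, right 2 to I — 6 moves in all.
Check: order respected (P at step 1, F at step 4); 6 moves as required.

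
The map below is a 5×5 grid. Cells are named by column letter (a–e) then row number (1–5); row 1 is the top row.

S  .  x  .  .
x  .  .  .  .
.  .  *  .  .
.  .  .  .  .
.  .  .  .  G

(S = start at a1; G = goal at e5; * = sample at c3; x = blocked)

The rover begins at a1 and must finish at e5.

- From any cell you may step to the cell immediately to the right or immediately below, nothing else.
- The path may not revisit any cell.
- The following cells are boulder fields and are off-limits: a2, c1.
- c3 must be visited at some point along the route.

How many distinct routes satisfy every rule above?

12

A right/down-only route from a1 to e5 makes exactly 4 down-moves and 4 right-moves in some order.
With no other constraints that would be C(8,4) = 70 routes.
Split at c3 and multiply the segment counts (each segment already excludes blocked cells): a1→c3: 2; c3→e5: 6; product = 12.
That gives 12 routes.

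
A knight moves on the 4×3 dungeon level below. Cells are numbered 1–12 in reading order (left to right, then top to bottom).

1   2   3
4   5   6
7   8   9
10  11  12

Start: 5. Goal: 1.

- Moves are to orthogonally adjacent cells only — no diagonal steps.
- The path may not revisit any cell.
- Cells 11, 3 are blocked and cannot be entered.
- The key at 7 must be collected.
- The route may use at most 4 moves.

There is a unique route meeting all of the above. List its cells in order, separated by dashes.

The budget equals the shortest possible length, so every move has to be on a shortest route through the required cells.
Route from 5: down 1 to 8, left 1 to 7, up 2 to 1 — 4 moves in all.
Check: all required cells visited; 4 ≤ 4 moves.

5 - 8 - 7 - 4 - 1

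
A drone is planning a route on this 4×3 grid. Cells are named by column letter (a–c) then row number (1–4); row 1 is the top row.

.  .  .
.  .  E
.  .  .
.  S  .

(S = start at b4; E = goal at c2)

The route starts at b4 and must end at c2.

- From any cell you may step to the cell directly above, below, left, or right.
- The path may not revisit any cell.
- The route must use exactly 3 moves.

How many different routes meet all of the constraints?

Need simple routes of exactly 3 moves from b4 to c2 (Manhattan distance 3, so 0 moves are spent on a detour and 0 undoing it).
Enumerating: b4 b3 b2 c2 | b4 b3 c3 c2 | b4 c4 c3 c2.
That gives 3 routes.

3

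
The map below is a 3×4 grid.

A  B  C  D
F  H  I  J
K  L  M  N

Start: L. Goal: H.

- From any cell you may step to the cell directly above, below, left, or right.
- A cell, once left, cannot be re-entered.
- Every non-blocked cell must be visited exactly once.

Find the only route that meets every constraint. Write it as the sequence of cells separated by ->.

Need to visit all 12 open cells exactly once, starting at L and ending at H.
Cell N has only two open neighbours (J and M), so the path must pass straight through it: one of those is the cell it's entered from and the other is where it exits.
Route from L: left 1 to K, up 2 to A, right 3 to D, down 2 to N, left 1 to M, up 1 to I, left 1 to H — 11 moves in all.
Check: all 12 open cells covered.

L -> K -> F -> A -> B -> C -> D -> J -> N -> M -> I -> H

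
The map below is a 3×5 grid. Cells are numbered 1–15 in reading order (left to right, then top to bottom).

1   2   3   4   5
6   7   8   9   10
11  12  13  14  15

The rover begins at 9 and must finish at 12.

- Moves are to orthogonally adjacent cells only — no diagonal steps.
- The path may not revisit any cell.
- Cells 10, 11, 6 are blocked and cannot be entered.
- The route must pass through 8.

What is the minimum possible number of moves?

Any route passes through 8 somewhere between 9 and 12. Summing Manhattan distances along the two legs (9 → 8 → 12) gives a lower bound of 1 + 2 = 3 moves.
A route of 3 moves achieves this: 9 → 8 → 13 → 12.
Since 3 matches the lower bound, it is optimal.

3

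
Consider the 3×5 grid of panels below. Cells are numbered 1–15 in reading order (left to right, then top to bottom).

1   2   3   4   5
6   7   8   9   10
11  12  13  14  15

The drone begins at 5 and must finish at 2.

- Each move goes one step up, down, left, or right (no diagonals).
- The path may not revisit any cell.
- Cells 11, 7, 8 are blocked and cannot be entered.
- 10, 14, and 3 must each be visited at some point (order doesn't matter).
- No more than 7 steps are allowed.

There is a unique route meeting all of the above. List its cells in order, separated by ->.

5 -> 10 -> 15 -> 14 -> 9 -> 4 -> 3 -> 2

Any route must reach 10, 14, and 3 and still end at 2 within 7 moves, so the order of the required stops is forced.
Route from 5: 2× down (reaching 15), left to 14, 2× up (reaching 4), 2× left (reaching 2) — 7 moves in all.
Check: all required cells visited; 7 ≤ 7 moves.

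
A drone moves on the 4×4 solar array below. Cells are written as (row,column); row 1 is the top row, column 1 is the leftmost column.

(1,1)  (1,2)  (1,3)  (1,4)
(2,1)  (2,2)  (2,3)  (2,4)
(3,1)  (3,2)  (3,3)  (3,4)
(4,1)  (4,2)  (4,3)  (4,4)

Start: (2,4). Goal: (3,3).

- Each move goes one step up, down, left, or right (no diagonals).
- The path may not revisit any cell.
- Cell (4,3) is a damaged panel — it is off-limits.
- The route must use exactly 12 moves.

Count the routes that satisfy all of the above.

Need simple routes of exactly 12 moves from (2,4) to (3,3) (Manhattan distance 2, so 5 moves are spent on a detour and 5 undoing it).
Enumerating: (2,4) (1,4) (1,3) (2,3) (2,2) (1,2) (1,1) (2,1) (3,1) (4,1) (4,2) (3,2) (3,3) | (2,4) (1,4) (1,3) (1,2) (1,1) (2,1) (3,1) (4,1) (4,2) (3,2) (2,2) (2,3) (3,3).
That gives 2 routes.

2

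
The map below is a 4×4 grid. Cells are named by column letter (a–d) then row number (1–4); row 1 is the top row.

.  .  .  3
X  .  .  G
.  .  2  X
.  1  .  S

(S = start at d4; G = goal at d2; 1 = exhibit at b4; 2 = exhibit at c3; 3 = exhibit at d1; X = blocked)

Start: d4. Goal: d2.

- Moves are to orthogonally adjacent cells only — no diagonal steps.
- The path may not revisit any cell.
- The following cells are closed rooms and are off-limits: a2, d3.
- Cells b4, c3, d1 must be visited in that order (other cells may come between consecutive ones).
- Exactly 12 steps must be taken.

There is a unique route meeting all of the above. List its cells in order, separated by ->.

d4 -> c4 -> b4 -> a4 -> a3 -> b3 -> c3 -> c2 -> b2 -> b1 -> c1 -> d1 -> d2

The waypoints must appear in the order b4, c3, d1, with no cell reused.
Route from d4: left 3 to a4, up 1 to a3, right 2 to c3, up 1 to c2, left 1 to b2, up 1 to b1, right 2 to d1, down 1 to d2 — 12 moves in all.
Check: order respected (1 at step 2, 2 at step 6, 3 at step 11); 12 moves as required.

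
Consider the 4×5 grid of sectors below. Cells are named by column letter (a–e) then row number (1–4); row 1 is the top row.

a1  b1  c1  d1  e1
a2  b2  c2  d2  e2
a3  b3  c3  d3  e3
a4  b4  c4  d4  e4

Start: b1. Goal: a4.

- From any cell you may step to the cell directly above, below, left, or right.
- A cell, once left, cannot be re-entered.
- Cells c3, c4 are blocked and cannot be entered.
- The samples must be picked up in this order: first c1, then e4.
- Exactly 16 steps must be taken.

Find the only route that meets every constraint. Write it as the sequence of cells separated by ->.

The waypoints must appear in the order c1, e4, with no cell reused.
Route from b1: 3× right (reaching e1), 3× down (reaching e4), left to d4, 2× up (reaching d2), 3× left (reaching a2), down to a3, right to b3, down to b4, left to a4 — 16 moves in all.
Check: order respected (c1 at step 1, e4 at step 6); 16 moves as required.

b1 -> c1 -> d1 -> e1 -> e2 -> e3 -> e4 -> d4 -> d3 -> d2 -> c2 -> b2 -> a2 -> a3 -> b3 -> b4 -> a4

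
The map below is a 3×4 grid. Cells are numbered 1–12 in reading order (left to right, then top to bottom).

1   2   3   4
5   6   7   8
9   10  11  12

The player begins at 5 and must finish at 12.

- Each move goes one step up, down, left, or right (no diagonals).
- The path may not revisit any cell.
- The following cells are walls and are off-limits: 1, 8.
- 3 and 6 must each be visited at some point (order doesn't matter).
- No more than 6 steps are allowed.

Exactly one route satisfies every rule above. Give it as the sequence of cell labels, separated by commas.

5, 6, 2, 3, 7, 11, 12

The 6-move cap with required stops at 3, 6 leaves no slack for detours.
Route from 5: right to 6, up to 2, right to 3, 2× down (reaching 11), right to 12 — 6 moves in all.
Check: all required cells visited; 6 ≤ 6 moves.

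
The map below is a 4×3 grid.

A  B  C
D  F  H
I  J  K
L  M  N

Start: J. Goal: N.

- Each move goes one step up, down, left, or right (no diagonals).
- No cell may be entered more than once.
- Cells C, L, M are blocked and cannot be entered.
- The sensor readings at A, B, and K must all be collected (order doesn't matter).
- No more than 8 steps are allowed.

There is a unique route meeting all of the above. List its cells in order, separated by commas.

J, I, D, A, B, F, H, K, N

The budget equals the shortest possible length, so every move has to be on a shortest route through the required cells.
Route from J: left 1 to I, up 2 to A, right 1 to B, down 1 to F, right 1 to H, down 2 to N — 8 moves in all.
Check: all required cells visited; 8 ≤ 8 moves.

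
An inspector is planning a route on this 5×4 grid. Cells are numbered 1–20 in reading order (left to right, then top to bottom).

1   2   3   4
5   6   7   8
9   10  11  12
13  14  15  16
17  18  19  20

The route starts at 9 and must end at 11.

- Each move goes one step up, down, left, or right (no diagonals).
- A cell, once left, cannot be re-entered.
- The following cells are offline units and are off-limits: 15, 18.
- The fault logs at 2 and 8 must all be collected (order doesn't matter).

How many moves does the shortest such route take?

8

Any route passes through 2 and 8 in some order between 9 and 11. Summing Manhattan distances along each leg and taking the cheapest ordering (9 → 2 → 8 → 11) gives a lower bound of 3 + 3 + 2 = 8 moves.
A route of 8 moves achieves this: 9 → 5 → 1 → 2 → 6 → 7 → 8 → 12 → 11.
Since 8 matches the lower bound, it is optimal.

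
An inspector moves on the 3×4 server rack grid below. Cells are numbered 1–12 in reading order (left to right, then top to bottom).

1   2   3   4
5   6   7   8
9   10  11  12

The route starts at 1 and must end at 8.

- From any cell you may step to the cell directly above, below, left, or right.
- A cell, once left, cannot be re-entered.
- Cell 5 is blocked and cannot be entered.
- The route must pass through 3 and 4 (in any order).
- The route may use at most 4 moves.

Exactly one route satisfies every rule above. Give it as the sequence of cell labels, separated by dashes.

Any route must reach 3 and 4 and still end at 8 within 4 moves, so the order of the required stops is forced.
Route from 1: 3× right (reaching 4), down to 8 — 4 moves in all.
Check: all required cells visited; 4 ≤ 4 moves.

1 - 2 - 3 - 4 - 8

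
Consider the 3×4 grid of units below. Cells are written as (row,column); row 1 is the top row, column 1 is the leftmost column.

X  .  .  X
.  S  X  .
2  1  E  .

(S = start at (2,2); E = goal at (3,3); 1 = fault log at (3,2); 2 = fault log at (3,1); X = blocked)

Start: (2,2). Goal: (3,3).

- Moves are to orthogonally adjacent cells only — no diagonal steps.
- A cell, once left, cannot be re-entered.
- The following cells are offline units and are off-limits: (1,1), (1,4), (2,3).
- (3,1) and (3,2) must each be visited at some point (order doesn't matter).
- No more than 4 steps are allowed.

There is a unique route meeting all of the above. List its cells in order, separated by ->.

(2,2) -> (2,1) -> (3,1) -> (3,2) -> (3,3)

The 4-move cap with required stops at (3,1), (3,2) leaves no slack for detours.
Route from (2,2): left to (2,1), down to (3,1), 2× right (reaching (3,3)) — 4 moves in all.
Check: all required cells visited; 4 ≤ 4 moves.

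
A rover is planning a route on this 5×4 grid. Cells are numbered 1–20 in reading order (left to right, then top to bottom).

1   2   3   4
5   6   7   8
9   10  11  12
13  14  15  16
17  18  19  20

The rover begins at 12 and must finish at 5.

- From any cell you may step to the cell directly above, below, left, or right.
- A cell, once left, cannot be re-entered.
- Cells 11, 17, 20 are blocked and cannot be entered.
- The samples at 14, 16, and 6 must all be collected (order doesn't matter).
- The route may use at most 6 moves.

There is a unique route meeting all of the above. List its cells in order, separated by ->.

12 -> 16 -> 15 -> 14 -> 10 -> 6 -> 5

The budget equals the shortest possible length, so every move has to be on a shortest route through the required cells.
Route from 12: down 1 to 16, left 2 to 14, up 2 to 6, left 1 to 5 — 6 moves in all.
Check: all required cells visited; 6 ≤ 6 moves.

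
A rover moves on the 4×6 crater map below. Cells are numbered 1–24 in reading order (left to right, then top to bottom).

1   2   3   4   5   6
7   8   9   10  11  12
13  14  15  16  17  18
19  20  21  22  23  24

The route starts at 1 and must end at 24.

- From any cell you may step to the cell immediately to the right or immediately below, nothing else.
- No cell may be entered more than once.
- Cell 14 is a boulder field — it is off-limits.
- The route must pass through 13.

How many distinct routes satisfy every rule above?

A right/down-only route from 1 to 24 makes exactly 3 down-moves and 5 right-moves in some order.
With no other constraints that would be C(8,3) = 56 routes.
Split at 13 and multiply the segment counts (each segment already excludes blocked cells): 1→13: 1; 13→24: 1; product = 1.
That gives 1 route.

1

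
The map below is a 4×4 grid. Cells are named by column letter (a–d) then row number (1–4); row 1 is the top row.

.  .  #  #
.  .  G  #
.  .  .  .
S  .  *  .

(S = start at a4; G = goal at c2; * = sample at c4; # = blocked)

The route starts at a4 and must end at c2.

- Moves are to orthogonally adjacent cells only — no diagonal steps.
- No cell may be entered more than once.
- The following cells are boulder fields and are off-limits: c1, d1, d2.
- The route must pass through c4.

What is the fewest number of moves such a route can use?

Any route passes through c4 somewhere between a4 and c2. Summing Manhattan distances along the two legs (a4 → c4 → c2) gives a lower bound of 2 + 2 = 4 moves.
A route of 4 moves achieves this: a4 → b4 → c4 → c3 → c2.
Since 4 matches the lower bound, it is optimal.

4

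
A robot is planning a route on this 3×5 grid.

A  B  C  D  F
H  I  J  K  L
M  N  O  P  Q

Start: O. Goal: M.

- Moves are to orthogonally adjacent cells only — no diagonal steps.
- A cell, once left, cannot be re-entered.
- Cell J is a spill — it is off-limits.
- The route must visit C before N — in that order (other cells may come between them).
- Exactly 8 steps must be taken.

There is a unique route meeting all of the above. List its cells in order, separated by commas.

O, P, K, D, C, B, I, N, M

The waypoints must appear in the order C, N, with no cell reused.
Route from O: right 1 to P, up 2 to D, left 2 to B, down 2 to N, left 1 to M — 8 moves in all.
Check: order respected (C at step 4, N at step 7); 8 moves as required.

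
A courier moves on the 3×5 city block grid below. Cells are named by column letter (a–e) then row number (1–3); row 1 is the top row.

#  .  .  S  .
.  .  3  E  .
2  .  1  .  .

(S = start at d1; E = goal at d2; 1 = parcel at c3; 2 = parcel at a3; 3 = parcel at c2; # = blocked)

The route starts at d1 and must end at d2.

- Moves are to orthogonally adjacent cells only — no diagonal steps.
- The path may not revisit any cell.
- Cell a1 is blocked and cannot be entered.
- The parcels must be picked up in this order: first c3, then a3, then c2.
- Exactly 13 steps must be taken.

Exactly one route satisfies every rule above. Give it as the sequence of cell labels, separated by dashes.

d1 - e1 - e2 - e3 - d3 - c3 - b3 - a3 - a2 - b2 - b1 - c1 - c2 - d2

The waypoints must appear in the order c3, a3, c2, with no cell reused.
Route from d1: right 1 to e1, down 2 to e3, left 4 to a3, up 1 to a2, right 1 to b2, up 1 to b1, right 1 to c1, down 1 to c2, right 1 to d2 — 13 moves in all.
Check: order respected (1 at step 5, 2 at step 7, 3 at step 12); 13 moves as required.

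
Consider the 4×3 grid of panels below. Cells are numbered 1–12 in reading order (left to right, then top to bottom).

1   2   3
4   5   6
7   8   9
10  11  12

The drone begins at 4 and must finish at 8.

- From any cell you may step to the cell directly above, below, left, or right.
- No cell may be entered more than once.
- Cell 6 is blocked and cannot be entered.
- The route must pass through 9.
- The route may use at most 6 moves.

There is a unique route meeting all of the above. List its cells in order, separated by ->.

The budget equals the shortest possible length, so every move has to be on a shortest route through the required cells.
Route from 4: down 2 to 10, right 2 to 12, up 1 to 9, left 1 to 8 — 6 moves in all.
Check: all required cells visited; 6 ≤ 6 moves.

4 -> 7 -> 10 -> 11 -> 12 -> 9 -> 8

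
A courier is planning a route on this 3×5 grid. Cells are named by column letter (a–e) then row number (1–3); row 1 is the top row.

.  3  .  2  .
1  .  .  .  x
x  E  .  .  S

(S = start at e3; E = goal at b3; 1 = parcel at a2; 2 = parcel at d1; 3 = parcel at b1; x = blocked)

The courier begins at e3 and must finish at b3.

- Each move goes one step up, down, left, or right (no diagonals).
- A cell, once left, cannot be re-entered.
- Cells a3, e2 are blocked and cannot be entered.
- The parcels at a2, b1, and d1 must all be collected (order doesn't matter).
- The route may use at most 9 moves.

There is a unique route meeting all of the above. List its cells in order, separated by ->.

e3 -> d3 -> d2 -> d1 -> c1 -> b1 -> a1 -> a2 -> b2 -> b3

The budget equals the shortest possible length, so every move has to be on a shortest route through the required cells.
Route from e3: left to d3, 2× up (reaching d1), 3× left (reaching a1), down to a2, right to b2, down to b3 — 9 moves in all.
Check: all required cells visited; 9 ≤ 9 moves.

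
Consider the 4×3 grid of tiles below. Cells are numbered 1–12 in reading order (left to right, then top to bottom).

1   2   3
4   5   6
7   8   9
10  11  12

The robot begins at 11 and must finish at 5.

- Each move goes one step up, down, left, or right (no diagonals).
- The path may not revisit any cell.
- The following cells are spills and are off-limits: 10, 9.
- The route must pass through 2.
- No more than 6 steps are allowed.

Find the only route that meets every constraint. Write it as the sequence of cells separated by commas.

11, 8, 7, 4, 1, 2, 5

The budget equals the shortest possible length, so every move has to be on a shortest route through the required cells.
Route from 11: up to 8, left to 7, 2× up (reaching 1), right to 2, down to 5 — 6 moves in all.
Check: all required cells visited; 6 ≤ 6 moves.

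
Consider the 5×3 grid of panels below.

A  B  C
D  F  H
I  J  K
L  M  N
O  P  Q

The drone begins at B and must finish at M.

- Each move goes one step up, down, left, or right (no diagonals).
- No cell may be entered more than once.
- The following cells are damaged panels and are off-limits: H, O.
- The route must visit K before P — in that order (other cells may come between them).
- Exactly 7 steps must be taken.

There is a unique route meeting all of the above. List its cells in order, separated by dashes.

The waypoints must appear in the order K, P, with no cell reused.
Route from B: 2× down (reaching J), right to K, 2× down (reaching Q), left to P, up to M — 7 moves in all.
Check: order respected (K at step 3, P at step 6); 7 moves as required.

B - F - J - K - N - Q - P - M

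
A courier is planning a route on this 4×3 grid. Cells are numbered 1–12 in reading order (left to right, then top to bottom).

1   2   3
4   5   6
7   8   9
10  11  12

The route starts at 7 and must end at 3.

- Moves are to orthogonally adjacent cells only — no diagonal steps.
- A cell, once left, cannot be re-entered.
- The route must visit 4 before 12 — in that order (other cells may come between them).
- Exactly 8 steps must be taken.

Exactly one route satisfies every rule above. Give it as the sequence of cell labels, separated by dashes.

The waypoints must appear in the order 4, 12, with no cell reused.
Route from 7: up 1 to 4, right 1 to 5, down 2 to 11, right 1 to 12, up 3 to 3 — 8 moves in all.
Check: order respected (4 at step 1, 12 at step 5); 8 moves as required.

7 - 4 - 5 - 8 - 11 - 12 - 9 - 6 - 3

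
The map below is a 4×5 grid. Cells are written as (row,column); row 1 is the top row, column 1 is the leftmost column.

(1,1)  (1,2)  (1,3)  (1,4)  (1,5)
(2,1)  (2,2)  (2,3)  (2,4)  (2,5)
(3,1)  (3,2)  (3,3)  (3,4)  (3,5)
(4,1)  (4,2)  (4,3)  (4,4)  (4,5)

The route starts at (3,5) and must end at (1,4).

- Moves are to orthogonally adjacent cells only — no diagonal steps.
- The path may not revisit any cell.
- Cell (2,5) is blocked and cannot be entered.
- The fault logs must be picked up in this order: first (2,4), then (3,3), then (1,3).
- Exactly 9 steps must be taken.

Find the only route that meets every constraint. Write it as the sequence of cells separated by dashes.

The waypoints must appear in the order (2,4), (3,3), (1,3), with no cell reused.
Route from (3,5): left to (3,4), up to (2,4), left to (2,3), down to (3,3), left to (3,2), 2× up (reaching (1,2)), 2× right (reaching (1,4)) — 9 moves in all.
Check: order respected ((2,4) at step 2, (3,3) at step 4, (1,3) at step 8); 9 moves as required.

(3,5) - (3,4) - (2,4) - (2,3) - (3,3) - (3,2) - (2,2) - (1,2) - (1,3) - (1,4)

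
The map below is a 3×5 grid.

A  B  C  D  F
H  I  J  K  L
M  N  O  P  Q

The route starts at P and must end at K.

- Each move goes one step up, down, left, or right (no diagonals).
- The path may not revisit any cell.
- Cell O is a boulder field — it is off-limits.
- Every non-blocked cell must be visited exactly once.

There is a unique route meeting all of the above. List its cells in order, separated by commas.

P, Q, L, F, D, C, B, A, H, M, N, I, J, K

Need to visit all 14 open cells exactly once, starting at P and ending at K.
Cell F has only two open neighbours (L and D), so the path must pass straight through it: one of those is the cell it's entered from and the other is where it exits.
Route from P: right 1 to Q, up 2 to F, left 4 to A, down 2 to M, right 1 to N, up 1 to I, right 2 to K — 13 moves in all.
Check: all 14 open cells covered.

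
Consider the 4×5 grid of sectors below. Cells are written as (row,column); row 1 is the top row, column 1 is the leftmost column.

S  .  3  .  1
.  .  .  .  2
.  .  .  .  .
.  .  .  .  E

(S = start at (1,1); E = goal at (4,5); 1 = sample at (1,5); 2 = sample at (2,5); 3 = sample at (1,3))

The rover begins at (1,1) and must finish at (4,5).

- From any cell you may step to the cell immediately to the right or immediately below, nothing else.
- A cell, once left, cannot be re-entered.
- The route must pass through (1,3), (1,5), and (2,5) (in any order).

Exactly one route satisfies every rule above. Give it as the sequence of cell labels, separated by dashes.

Moves only go right or down, so the column and row indices never decrease.
Route from (1,1): 4× right (reaching (1,5)), 3× down (reaching (4,5)) — 7 moves in all.
Check: all required cells visited.

(1,1) - (1,2) - (1,3) - (1,4) - (1,5) - (2,5) - (3,5) - (4,5)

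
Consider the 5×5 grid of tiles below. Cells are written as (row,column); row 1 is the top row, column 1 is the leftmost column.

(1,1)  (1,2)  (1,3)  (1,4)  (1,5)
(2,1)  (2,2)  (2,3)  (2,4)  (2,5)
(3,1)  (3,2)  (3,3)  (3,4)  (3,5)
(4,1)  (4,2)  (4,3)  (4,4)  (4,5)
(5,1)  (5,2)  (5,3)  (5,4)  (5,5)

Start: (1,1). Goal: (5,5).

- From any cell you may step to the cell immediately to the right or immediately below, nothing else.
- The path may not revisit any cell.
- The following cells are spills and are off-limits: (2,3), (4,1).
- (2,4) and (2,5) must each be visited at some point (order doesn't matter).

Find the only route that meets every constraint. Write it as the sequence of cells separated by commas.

Moves only go right or down, so the column and row indices never decrease.
Route from (1,1): right 3 to (1,4), down 1 to (2,4), right 1 to (2,5), down 3 to (5,5) — 8 moves in all.
Check: all required cells visited.

(1,1), (1,2), (1,3), (1,4), (2,4), (2,5), (3,5), (4,5), (5,5)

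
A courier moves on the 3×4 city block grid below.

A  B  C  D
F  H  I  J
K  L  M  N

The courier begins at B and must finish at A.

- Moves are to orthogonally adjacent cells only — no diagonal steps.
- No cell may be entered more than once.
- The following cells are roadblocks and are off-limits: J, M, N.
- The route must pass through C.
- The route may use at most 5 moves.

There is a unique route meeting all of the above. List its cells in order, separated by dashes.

B - C - I - H - F - A

Any route must reach C and still end at A within 5 moves, so the order of the required stops is forced.
Route from B: right 1 to C, down 1 to I, left 2 to F, up 1 to A — 5 moves in all.
Check: all required cells visited; 5 ≤ 5 moves.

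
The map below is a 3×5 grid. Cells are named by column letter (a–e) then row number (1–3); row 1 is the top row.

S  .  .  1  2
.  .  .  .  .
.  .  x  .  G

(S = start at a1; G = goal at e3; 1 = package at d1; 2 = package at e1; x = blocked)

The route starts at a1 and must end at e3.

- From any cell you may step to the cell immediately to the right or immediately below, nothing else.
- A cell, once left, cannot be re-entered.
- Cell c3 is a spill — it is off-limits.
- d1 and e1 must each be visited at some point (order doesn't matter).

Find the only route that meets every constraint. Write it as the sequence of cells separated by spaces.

a1 b1 c1 d1 e1 e2 e3

Moves only go right or down, so the column and row indices never decrease.
Route from a1: right 4 to e1, down 2 to e3 — 6 moves in all.
Check: all required cells visited.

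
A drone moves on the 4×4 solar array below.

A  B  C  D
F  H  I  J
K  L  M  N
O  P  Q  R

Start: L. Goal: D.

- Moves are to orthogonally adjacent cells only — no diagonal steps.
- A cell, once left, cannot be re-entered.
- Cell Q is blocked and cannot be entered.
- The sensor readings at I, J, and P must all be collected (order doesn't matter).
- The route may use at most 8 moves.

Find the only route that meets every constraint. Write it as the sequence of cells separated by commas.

L, P, O, K, F, H, I, J, D

Any route must reach I, J, and P and still end at D within 8 moves, so the order of the required stops is forced.
Route from L: down to P, left to O, 2× up (reaching F), 3× right (reaching J), up to D — 8 moves in all.
Check: all required cells visited; 8 ≤ 8 moves.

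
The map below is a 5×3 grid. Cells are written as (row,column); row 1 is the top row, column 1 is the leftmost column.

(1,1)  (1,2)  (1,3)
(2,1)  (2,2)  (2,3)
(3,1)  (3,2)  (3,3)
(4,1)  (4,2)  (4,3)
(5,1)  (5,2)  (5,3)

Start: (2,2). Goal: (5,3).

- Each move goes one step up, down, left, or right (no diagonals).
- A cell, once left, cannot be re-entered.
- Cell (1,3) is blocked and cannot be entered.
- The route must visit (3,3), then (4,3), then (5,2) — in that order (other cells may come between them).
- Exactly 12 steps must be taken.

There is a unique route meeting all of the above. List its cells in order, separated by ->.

(2,2) -> (1,2) -> (1,1) -> (2,1) -> (3,1) -> (3,2) -> (3,3) -> (4,3) -> (4,2) -> (4,1) -> (5,1) -> (5,2) -> (5,3)

The waypoints must appear in the order (3,3), (4,3), (5,2), with no cell reused.
Route from (2,2): up 1 to (1,2), left 1 to (1,1), down 2 to (3,1), right 2 to (3,3), down 1 to (4,3), left 2 to (4,1), down 1 to (5,1), right 2 to (5,3) — 12 moves in all.
Check: order respected ((3,3) at step 6, (4,3) at step 7, (5,2) at step 11); 12 moves as required.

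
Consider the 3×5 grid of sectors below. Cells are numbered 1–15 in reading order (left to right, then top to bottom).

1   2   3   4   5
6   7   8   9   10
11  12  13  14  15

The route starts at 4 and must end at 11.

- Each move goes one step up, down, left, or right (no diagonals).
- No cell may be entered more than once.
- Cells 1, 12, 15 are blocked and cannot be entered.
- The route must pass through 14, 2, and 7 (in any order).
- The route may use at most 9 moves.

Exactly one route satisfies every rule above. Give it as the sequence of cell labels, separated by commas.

The 9-move cap with required stops at 14, 2, 7 leaves no slack for detours.
Route from 4: 2× down (reaching 14), left to 13, 2× up (reaching 3), left to 2, down to 7, left to 6, down to 11 — 9 moves in all.
Check: all required cells visited; 9 ≤ 9 moves.

4, 9, 14, 13, 8, 3, 2, 7, 6, 11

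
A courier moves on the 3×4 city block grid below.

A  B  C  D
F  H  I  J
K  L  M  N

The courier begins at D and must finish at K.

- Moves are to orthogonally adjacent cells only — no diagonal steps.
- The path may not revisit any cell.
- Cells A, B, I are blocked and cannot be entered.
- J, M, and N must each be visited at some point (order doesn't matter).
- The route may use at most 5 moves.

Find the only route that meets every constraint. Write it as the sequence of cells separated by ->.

The 5-move cap with required stops at J, M, N leaves no slack for detours.
Route from D: down 2 to N, left 3 to K — 5 moves in all.
Check: all required cells visited; 5 ≤ 5 moves.

D -> J -> N -> M -> L -> K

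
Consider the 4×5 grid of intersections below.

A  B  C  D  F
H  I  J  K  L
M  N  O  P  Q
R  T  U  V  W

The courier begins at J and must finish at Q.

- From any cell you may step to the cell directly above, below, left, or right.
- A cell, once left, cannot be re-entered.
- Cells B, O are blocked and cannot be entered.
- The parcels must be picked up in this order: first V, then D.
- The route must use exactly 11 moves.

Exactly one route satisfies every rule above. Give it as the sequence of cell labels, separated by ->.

The waypoints must appear in the order V, D, with no cell reused.
Route from J: left 1 to I, down 2 to T, right 2 to V, up 3 to D, right 1 to F, down 2 to Q — 11 moves in all.
Check: order respected (V at step 5, D at step 8); 11 moves as required.

J -> I -> N -> T -> U -> V -> P -> K -> D -> F -> L -> Q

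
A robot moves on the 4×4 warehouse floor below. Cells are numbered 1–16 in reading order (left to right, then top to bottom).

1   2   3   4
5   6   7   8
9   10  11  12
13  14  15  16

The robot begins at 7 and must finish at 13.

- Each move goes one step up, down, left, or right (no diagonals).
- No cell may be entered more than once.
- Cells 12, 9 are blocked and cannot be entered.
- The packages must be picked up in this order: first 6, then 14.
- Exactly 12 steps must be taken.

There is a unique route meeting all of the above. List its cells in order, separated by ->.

The waypoints must appear in the order 6, 14, with no cell reused.
Route from 7: right 1 to 8, up 1 to 4, left 3 to 1, down 1 to 5, right 1 to 6, down 1 to 10, right 1 to 11, down 1 to 15, left 2 to 13 — 12 moves in all.
Check: order respected (6 at step 7, 14 at step 11); 12 moves as required.

7 -> 8 -> 4 -> 3 -> 2 -> 1 -> 5 -> 6 -> 10 -> 11 -> 15 -> 14 -> 13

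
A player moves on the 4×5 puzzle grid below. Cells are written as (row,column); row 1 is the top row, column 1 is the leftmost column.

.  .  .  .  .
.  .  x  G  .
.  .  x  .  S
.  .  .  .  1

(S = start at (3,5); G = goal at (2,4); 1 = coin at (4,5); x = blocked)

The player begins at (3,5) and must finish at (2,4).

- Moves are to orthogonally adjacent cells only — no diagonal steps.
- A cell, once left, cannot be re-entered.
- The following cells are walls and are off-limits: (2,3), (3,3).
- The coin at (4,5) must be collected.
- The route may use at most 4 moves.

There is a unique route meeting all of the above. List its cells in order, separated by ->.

The 4-move cap with required stops at (4,5) leaves no slack for detours.
Route from (3,5): down to (4,5), left to (4,4), 2× up (reaching (2,4)) — 4 moves in all.
Check: all required cells visited; 4 ≤ 4 moves.

(3,5) -> (4,5) -> (4,4) -> (3,4) -> (2,4)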